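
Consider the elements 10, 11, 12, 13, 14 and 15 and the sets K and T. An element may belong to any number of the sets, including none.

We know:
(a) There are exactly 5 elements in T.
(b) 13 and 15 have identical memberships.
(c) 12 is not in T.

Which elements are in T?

From (c): 12 ∉ T.
(a): only 5 candidates remain for T, so all are in.

T = {10, 11, 13, 14, 15}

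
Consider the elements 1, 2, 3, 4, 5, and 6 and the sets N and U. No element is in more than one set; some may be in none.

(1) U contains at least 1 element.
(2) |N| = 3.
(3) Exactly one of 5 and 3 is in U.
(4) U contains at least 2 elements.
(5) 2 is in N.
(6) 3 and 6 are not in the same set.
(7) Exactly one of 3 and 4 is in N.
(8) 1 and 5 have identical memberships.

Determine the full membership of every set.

N = {2, 4, 6}; U = {1, 5}

From (5): 2 ∈ N.
Suppose 1 ∈ N: no assignment then satisfies all the clues, so 1 ∉ N.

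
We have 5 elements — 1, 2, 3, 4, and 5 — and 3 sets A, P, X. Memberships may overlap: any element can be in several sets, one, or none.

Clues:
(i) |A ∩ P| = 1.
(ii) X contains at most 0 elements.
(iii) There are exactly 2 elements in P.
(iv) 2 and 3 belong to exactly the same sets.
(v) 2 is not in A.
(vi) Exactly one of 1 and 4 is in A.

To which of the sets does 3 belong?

3: none

From (v): 2 ∉ A.
(ii): X already has 0, so the rest are out.
(iv): 3 matches 2: 3 ∉ A.
Suppose 3 ∈ P: no assignment then satisfies all the clues, so 3 ∉ P.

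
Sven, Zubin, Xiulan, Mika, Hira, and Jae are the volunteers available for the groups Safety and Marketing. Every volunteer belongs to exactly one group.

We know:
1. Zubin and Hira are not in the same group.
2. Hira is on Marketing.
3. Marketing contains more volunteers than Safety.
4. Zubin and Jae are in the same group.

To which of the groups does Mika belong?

From (2): Hira ∈ Marketing.
(1): Zubin ∉ Marketing.
(4): Jae matches Zubin: Jae ∉ Marketing.
Only one group left: Zubin ∈ Safety.
Only one group left: Jae ∈ Safety.
Suppose Mika ∈ Safety: no assignment then satisfies all the clues, so Mika ∉ Safety.

Mika: Marketing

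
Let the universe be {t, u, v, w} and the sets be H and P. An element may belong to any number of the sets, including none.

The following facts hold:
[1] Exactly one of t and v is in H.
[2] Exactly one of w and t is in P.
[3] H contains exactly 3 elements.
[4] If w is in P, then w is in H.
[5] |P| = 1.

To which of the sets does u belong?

u: H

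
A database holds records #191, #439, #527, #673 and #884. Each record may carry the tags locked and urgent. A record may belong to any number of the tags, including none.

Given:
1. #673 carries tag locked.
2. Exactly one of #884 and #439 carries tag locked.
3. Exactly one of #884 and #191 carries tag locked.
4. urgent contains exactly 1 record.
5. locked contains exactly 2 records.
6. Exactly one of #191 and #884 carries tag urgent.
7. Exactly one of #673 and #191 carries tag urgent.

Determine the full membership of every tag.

locked = {#673, #884}; urgent = {#191}

From (1): #673 ∈ locked.
Suppose #191 ∈ locked: no assignment then satisfies all the clues, so #191 ∉ locked.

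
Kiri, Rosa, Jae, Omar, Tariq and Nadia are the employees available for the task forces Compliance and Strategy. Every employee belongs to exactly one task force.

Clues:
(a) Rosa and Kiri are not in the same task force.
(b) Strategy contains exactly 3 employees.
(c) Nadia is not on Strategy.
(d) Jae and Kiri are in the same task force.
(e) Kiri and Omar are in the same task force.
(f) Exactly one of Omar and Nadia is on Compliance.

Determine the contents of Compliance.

Compliance = {Nadia, Rosa, Tariq}

From (c): Nadia ∉ Strategy.
Only one task force left: Nadia ∈ Compliance.
(f) (exactly one): Omar ∉ Compliance.
Only one task force left: Omar ∈ Strategy.
(e): Kiri matches Omar: Kiri ∉ Compliance.
(e): Kiri matches Omar: Kiri ∈ Strategy.
(a): Rosa ∉ Strategy.
(d): Jae matches Kiri: Jae ∉ Compliance.
(d): Jae matches Kiri: Jae ∈ Strategy.
Only one task force left: Rosa ∈ Compliance.
(b): Strategy already has 3, so the rest are out.
Only one task force left: Tariq ∈ Compliance.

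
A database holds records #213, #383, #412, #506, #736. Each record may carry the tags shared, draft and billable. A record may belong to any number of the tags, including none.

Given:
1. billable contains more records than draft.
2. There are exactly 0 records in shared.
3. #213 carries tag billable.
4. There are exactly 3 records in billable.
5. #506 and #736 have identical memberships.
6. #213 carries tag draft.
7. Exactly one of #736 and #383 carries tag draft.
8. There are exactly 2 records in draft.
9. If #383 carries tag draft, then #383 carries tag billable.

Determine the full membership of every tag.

shared = {}; draft = {#213, #383}; billable = {#213, #383, #412}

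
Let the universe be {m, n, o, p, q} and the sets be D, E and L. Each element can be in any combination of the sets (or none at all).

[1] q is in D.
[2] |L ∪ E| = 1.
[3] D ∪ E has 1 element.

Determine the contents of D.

D = {q}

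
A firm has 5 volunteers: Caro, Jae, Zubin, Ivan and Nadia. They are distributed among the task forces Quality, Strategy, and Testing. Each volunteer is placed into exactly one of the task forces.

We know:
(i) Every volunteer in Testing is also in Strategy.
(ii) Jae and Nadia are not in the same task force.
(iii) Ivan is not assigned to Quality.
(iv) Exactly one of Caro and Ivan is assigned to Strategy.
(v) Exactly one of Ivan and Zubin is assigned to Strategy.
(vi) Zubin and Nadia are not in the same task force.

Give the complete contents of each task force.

Quality = {Caro, Jae, Zubin}; Strategy = {Ivan, Nadia}; Testing = {}

From (iii): Ivan ∉ Quality.
Suppose Caro ∉ Quality: no assignment then satisfies all the clues, so Caro ∈ Quality.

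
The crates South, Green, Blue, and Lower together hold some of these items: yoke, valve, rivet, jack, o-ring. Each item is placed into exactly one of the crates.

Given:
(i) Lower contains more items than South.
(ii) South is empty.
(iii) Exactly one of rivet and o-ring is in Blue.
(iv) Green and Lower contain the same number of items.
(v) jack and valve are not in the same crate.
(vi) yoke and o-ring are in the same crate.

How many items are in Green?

1

(ii): South already has 0, so the rest are out.
Suppose yoke ∈ Green: no assignment then satisfies all the clues, so yoke ∉ Green.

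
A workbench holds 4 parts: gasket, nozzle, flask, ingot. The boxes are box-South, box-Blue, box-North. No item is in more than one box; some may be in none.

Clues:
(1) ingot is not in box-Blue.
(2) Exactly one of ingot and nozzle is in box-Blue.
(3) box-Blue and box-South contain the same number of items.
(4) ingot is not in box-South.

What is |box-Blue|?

1

From (1): ingot ∉ box-Blue.
From (4): ingot ∉ box-South.
(2) (exactly one): nozzle ∈ box-Blue.
Suppose gasket ∈ box-Blue: no assignment then satisfies all the clues, so gasket ∉ box-Blue.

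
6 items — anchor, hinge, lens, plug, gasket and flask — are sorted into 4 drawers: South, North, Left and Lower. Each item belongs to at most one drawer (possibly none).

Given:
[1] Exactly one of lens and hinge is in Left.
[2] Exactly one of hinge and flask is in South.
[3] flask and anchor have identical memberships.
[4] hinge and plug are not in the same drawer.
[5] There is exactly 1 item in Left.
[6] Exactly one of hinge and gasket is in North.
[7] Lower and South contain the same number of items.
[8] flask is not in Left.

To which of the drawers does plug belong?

plug: Lower

From (8): flask ∉ Left.
(3): anchor matches flask: anchor ∉ Left.
Suppose plug ∈ South: no assignment then satisfies all the clues, so plug ∉ South.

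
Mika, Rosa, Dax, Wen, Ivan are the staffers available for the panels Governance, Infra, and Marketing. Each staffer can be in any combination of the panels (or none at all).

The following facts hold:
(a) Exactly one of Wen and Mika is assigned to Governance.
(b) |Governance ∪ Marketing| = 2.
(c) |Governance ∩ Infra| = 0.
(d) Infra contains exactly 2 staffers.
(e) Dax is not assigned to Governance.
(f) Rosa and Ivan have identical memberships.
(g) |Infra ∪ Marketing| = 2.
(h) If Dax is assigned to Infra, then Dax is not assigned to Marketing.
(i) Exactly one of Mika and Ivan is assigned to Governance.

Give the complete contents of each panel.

From (e): Dax ∉ Governance.
Suppose Mika ∉ Governance: no assignment then satisfies all the clues, so Mika ∈ Governance.

Governance = {Mika}; Infra = {Dax, Wen}; Marketing = {Wen}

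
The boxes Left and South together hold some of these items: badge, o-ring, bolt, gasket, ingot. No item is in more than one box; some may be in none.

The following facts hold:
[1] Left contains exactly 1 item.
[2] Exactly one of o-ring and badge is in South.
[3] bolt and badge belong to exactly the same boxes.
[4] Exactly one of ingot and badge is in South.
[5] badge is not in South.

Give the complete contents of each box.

Left = {gasket}; South = {ingot, o-ring}

From (5): badge ∉ South.
(2) (exactly one): o-ring ∈ South.
(3): bolt matches badge: bolt ∉ South.
(4) (exactly one): ingot ∈ South.
Suppose badge ∈ Left: no assignment then satisfies all the clues, so badge ∉ Left.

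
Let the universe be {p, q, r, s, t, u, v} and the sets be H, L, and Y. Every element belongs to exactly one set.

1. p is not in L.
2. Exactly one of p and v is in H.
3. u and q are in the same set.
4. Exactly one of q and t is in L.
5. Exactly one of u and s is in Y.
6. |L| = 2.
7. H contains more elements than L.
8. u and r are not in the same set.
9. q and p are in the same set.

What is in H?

H = {p, q, u}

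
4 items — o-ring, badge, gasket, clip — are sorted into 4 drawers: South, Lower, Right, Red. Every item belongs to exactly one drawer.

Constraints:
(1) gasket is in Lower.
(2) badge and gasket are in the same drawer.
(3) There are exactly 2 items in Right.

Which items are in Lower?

Lower = {badge, gasket}

From (1): gasket ∈ Lower.
(2): badge matches gasket: badge ∉ South.
(2): badge matches gasket: badge ∈ Lower.
(3): only 2 candidates remain for Right, so all are in.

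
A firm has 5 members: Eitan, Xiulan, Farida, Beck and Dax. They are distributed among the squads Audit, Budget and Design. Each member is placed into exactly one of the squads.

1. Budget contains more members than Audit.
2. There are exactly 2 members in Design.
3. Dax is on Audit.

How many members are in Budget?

2

From (3): Dax ∈ Audit.
Suppose Eitan ∈ Audit: no assignment then satisfies all the clues, so Eitan ∉ Audit.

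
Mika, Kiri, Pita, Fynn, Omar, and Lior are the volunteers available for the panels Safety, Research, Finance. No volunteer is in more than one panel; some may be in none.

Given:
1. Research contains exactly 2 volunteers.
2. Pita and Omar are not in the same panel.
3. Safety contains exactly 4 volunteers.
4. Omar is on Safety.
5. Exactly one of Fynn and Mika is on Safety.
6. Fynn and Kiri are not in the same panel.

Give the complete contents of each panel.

From (4): Omar ∈ Safety.
(2): Pita ∉ Safety.
Suppose Mika ∉ Safety: no assignment then satisfies all the clues, so Mika ∈ Safety.

Safety = {Kiri, Lior, Mika, Omar}; Research = {Fynn, Pita}; Finance = {}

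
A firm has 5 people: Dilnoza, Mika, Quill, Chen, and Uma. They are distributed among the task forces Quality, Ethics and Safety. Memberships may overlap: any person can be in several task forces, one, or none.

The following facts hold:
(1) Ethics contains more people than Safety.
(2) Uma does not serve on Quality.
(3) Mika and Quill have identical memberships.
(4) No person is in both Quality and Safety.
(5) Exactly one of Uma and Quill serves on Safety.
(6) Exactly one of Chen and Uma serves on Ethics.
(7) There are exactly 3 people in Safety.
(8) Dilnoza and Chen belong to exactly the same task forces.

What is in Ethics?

Ethics = {Chen, Dilnoza, Mika, Quill}

From (2): Uma ∉ Quality.
Suppose Dilnoza ∉ Ethics: no assignment then satisfies all the clues, so Dilnoza ∈ Ethics.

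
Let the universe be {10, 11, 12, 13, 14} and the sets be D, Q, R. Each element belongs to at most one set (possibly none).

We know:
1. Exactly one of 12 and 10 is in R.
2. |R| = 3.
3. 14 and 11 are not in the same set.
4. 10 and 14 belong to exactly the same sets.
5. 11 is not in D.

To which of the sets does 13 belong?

13: R

From (5): 11 ∉ D.
Suppose 13 ∈ D: no assignment then satisfies all the clues, so 13 ∉ D.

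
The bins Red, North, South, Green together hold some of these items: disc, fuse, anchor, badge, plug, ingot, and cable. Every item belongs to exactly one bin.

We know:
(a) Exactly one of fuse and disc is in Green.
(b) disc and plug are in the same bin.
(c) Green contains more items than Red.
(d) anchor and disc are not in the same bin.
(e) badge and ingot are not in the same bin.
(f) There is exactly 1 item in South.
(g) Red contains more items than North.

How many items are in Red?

2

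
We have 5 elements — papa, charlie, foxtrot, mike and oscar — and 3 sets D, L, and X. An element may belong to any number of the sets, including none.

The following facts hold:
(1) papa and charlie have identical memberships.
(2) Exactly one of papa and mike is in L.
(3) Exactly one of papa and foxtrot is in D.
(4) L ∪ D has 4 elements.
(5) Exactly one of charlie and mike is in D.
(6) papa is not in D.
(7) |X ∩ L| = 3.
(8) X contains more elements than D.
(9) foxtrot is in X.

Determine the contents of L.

L = {charlie, foxtrot, papa}

From (6): papa ∉ D.
From (9): foxtrot ∈ X.
(1): charlie matches papa: charlie ∉ D.
(3) (exactly one): foxtrot ∈ D.
(5) (exactly one): mike ∈ D.
Suppose papa ∉ L: no assignment then satisfies all the clues, so papa ∈ L.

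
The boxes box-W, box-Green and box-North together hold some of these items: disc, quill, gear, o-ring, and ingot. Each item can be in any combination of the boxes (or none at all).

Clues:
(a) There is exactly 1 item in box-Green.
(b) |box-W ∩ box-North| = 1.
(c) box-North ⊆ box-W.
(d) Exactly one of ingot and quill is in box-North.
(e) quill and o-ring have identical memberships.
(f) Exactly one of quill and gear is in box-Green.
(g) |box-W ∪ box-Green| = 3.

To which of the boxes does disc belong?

disc: box-W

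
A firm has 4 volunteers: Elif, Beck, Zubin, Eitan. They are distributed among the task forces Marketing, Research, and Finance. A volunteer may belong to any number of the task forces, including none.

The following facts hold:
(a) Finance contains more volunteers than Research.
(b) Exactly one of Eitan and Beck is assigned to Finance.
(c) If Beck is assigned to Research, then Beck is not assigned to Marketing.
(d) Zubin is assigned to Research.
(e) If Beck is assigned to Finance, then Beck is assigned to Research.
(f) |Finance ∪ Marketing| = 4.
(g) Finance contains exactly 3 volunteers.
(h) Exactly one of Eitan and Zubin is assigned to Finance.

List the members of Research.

Research = {Beck, Zubin}

From (d): Zubin ∈ Research.
Suppose Elif ∈ Research: no assignment then satisfies all the clues, so Elif ∉ Research.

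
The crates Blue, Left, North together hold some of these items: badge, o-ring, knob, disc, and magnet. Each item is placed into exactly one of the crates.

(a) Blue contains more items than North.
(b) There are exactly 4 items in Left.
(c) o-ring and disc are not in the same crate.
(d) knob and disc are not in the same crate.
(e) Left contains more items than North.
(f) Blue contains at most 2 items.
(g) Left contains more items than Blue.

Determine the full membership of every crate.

Blue = {disc}; Left = {badge, knob, magnet, o-ring}; North = {}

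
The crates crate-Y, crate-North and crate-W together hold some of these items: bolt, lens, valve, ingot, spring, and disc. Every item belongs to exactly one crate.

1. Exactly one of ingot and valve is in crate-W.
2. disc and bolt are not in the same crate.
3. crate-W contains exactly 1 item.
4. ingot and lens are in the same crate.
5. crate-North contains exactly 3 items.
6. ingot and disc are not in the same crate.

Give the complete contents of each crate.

crate-Y = {disc, spring}; crate-North = {bolt, ingot, lens}; crate-W = {valve}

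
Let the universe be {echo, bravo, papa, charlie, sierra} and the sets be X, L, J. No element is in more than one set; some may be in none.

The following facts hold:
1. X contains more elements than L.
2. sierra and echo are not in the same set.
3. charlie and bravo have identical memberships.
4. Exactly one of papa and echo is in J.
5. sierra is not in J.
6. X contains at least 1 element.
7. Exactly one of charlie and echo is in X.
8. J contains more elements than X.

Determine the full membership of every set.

X = {echo}; L = {}; J = {bravo, charlie, papa}

From (5): sierra ∉ J.
Suppose echo ∉ X: no assignment then satisfies all the clues, so echo ∈ X.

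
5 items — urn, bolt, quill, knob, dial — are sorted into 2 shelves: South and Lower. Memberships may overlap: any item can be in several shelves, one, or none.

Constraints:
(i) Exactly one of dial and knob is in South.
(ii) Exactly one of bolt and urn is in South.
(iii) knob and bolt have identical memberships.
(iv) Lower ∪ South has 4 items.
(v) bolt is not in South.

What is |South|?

2

From (v): bolt ∉ South.
(ii) (exactly one): urn ∈ South.
(iii): knob matches bolt: knob ∉ South.
(i) (exactly one): dial ∈ South.
Suppose bolt ∉ Lower: no assignment then satisfies all the clues, so bolt ∈ Lower.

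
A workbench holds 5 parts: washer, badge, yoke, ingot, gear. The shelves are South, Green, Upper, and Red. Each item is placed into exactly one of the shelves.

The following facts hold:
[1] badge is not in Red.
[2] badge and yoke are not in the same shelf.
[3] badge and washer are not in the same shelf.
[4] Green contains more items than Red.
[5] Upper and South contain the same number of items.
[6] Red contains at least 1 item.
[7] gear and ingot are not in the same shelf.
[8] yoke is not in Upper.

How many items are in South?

1

From (1): badge ∉ Red.
From (8): yoke ∉ Upper.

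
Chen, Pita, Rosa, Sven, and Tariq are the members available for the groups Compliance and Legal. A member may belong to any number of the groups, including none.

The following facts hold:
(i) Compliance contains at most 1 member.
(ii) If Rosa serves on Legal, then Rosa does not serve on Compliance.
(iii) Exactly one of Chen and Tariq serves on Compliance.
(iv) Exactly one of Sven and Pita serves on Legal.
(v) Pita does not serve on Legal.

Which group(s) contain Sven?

From (v): Pita ∉ Legal.
(iv) (exactly one): Sven ∈ Legal.
Suppose Sven ∈ Compliance: no assignment then satisfies all the clues, so Sven ∉ Compliance.

Sven: Legal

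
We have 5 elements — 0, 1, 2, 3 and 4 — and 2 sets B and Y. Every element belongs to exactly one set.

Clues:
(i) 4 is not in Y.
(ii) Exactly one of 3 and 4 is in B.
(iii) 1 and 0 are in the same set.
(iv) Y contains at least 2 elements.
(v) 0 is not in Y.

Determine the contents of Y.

Y = {2, 3}

From (i): 4 ∉ Y.
From (v): 0 ∉ Y.
(iii): 1 matches 0: 1 ∉ Y.
(iv): only 2 candidates remain for Y, so all are in.
Only one set left: 0 ∈ B.
Only one set left: 1 ∈ B.
Only one set left: 4 ∈ B.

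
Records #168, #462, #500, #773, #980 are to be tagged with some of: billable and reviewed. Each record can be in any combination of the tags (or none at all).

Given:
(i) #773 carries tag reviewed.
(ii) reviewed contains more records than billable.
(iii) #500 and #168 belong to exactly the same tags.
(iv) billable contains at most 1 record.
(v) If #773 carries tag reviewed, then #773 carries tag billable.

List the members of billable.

From (i): #773 ∈ reviewed.
(v): #773 ∈ billable.
(iv): billable already has 1, so the rest are out.

billable = {#773}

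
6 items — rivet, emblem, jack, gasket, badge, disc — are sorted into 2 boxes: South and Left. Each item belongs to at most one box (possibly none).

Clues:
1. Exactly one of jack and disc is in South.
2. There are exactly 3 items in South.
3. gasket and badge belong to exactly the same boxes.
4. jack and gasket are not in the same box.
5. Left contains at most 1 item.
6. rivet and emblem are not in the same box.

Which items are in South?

South = {badge, disc, gasket}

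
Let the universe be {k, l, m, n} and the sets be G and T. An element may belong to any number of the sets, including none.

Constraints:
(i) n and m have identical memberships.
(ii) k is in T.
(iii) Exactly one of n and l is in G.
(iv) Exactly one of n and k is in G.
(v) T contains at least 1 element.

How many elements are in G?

2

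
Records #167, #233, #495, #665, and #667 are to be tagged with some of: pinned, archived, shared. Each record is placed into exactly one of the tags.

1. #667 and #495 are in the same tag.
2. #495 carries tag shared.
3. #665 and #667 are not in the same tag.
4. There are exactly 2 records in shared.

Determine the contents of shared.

From (2): #495 ∈ shared.
(1): #667 matches #495: #667 ∉ pinned.
(1): #667 matches #495: #667 ∉ archived.
(1): #667 matches #495: #667 ∈ shared.
(3): #665 ∉ shared.
(4): shared already has 2, so the rest are out.

shared = {#495, #667}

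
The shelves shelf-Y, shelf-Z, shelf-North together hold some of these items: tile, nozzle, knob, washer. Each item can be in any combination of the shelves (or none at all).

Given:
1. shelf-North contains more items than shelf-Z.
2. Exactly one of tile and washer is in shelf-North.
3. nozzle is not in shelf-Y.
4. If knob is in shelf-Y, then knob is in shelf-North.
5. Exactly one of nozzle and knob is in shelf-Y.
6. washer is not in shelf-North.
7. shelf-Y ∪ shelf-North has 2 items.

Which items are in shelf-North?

shelf-North = {knob, tile}

From (3): nozzle ∉ shelf-Y.
From (6): washer ∉ shelf-North.
(2) (exactly one): tile ∈ shelf-North.
(5) (exactly one): knob ∈ shelf-Y.
(4): knob ∈ shelf-North.
Suppose nozzle ∈ shelf-North: no assignment then satisfies all the clues, so nozzle ∉ shelf-North.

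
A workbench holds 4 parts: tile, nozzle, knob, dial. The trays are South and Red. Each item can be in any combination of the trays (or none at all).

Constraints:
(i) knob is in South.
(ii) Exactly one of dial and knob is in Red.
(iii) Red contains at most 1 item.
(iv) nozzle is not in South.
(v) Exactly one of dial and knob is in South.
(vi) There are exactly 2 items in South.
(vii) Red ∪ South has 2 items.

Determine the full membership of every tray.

From (i): knob ∈ South.
From (iv): nozzle ∉ South.
(v) (exactly one): dial ∉ South.
(vi): only 2 candidates remain for South, so all are in.
Suppose tile ∈ Red: no assignment then satisfies all the clues, so tile ∉ Red.

South = {knob, tile}; Red = {knob}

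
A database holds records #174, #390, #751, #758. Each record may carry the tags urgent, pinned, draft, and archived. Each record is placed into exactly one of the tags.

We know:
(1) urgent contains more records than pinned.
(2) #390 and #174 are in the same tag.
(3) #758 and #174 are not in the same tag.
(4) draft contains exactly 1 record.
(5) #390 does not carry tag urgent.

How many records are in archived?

From (5): #390 ∉ urgent.
(2): #174 matches #390: #174 ∉ urgent.
Suppose #174 ∈ pinned: no assignment then satisfies all the clues, so #174 ∉ pinned.

2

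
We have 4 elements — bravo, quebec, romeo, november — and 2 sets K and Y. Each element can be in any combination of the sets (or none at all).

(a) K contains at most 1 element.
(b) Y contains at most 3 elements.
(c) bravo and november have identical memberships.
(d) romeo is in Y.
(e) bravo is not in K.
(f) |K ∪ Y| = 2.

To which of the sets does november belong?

november: none

From (d): romeo ∈ Y.
From (e): bravo ∉ K.
(c): november matches bravo: november ∉ K.
Suppose november ∈ Y: no assignment then satisfies all the clues, so november ∉ Y.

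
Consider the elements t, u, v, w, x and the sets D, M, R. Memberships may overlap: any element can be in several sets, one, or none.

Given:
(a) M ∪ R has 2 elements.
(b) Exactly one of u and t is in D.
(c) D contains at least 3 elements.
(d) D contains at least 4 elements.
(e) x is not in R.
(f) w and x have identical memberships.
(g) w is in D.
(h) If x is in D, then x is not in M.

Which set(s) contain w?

From (e): x ∉ R.
From (g): w ∈ D.
(f): x matches w: x ∈ D.
(f): w matches x: w ∉ R.
(h): x ∉ M.
(f): w matches x: w ∉ M.

w: D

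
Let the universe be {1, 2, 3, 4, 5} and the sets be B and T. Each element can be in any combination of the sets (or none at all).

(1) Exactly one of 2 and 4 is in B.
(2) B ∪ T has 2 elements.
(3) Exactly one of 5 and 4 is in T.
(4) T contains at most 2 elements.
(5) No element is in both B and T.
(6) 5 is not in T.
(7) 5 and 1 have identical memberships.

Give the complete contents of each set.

B = {2}; T = {4}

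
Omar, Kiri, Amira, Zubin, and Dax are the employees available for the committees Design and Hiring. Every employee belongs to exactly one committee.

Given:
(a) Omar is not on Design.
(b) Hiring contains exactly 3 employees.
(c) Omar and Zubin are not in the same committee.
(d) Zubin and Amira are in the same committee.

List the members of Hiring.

Hiring = {Dax, Kiri, Omar}

From (a): Omar ∉ Design.
Only one committee left: Omar ∈ Hiring.
(c): Zubin ∉ Hiring.
(d): Amira matches Zubin: Amira ∉ Hiring.
Only one committee left: Amira ∈ Design.
Only one committee left: Zubin ∈ Design.
(b): only 3 candidates remain for Hiring, so all are in.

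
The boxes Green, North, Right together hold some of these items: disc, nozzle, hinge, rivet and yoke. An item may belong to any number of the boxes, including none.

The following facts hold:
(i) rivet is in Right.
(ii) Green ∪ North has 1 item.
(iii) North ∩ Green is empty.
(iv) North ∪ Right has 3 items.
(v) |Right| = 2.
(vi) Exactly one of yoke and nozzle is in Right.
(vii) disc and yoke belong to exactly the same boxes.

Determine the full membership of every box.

Green = {}; North = {hinge}; Right = {nozzle, rivet}

From (i): rivet ∈ Right.
Suppose disc ∈ Green: no assignment then satisfies all the clues, so disc ∉ Green.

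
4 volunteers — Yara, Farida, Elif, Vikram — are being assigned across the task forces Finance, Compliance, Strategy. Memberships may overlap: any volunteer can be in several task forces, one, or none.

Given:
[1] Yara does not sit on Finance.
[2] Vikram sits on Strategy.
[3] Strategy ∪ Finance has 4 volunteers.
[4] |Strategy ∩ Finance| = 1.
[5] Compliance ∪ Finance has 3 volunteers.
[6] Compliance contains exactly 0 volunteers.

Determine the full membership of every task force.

Finance = {Elif, Farida, Vikram}; Compliance = {}; Strategy = {Vikram, Yara}

From (1): Yara ∉ Finance.
From (2): Vikram ∈ Strategy.
(6): Compliance already has 0, so the rest are out.
Suppose Yara ∉ Strategy: no assignment then satisfies all the clues, so Yara ∈ Strategy.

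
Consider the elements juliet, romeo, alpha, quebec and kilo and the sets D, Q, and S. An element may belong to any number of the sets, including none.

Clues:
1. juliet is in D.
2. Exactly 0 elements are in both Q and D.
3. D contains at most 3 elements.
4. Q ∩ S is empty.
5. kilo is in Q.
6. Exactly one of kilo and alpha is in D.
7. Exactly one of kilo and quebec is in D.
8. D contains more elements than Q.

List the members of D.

D = {alpha, juliet, quebec}

From (1): juliet ∈ D.
From (5): kilo ∈ Q.
(4) (disjoint): kilo ∉ S.
Suppose romeo ∈ D: no assignment then satisfies all the clues, so romeo ∉ D.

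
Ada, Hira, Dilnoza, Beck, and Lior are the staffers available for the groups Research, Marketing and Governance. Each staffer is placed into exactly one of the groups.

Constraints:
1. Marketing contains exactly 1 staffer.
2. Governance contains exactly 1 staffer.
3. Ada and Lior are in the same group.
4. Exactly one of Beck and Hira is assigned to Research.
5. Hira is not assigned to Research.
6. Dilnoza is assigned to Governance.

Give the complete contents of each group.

From (5): Hira ∉ Research.
From (6): Dilnoza ∈ Governance.
(2): Governance already has 1, so the rest are out.
(4) (exactly one): Beck ∈ Research.
Only one group left: Hira ∈ Marketing.
(1): Marketing already has 1, so the rest are out.
Only one group left: Ada ∈ Research.
Only one group left: Lior ∈ Research.

Research = {Ada, Beck, Lior}; Marketing = {Hira}; Governance = {Dilnoza}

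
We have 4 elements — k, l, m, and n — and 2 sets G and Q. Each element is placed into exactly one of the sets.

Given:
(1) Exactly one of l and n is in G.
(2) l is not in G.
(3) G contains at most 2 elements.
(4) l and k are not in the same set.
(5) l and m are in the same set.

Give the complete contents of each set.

From (2): l ∉ G.
(1) (exactly one): n ∈ G.
(5): m matches l: m ∉ G.
Only one set left: l ∈ Q.
Only one set left: m ∈ Q.
(4): k ∉ Q.
Only one set left: k ∈ G.

G = {k, n}; Q = {l, m}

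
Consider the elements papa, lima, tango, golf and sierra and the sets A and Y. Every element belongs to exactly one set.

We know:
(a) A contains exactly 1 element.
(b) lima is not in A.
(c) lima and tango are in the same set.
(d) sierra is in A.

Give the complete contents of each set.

A = {sierra}; Y = {golf, lima, papa, tango}

From (b): lima ∉ A.
From (d): sierra ∈ A.
(a): A already has 1, so the rest are out.
Only one set left: papa ∈ Y.
Only one set left: lima ∈ Y.
Only one set left: tango ∈ Y.
Only one set left: golf ∈ Y.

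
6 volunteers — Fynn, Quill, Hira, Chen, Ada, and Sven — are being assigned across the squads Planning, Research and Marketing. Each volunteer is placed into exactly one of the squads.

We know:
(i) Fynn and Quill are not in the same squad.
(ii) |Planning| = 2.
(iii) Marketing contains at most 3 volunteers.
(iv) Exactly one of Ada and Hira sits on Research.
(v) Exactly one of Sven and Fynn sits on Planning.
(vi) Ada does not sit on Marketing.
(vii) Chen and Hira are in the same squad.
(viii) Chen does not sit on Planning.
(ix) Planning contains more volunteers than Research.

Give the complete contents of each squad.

Planning = {Quill, Sven}; Research = {Ada}; Marketing = {Chen, Fynn, Hira}

From (vi): Ada ∉ Marketing.
From (viii): Chen ∉ Planning.
(vii): Hira matches Chen: Hira ∉ Planning.
Suppose Fynn ∈ Planning: no assignment then satisfies all the clues, so Fynn ∉ Planning.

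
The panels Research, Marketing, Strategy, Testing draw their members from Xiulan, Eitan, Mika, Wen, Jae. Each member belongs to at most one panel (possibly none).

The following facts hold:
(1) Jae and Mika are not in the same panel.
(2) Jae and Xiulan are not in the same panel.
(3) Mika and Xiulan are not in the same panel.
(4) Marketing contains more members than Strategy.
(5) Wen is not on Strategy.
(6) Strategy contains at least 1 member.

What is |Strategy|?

1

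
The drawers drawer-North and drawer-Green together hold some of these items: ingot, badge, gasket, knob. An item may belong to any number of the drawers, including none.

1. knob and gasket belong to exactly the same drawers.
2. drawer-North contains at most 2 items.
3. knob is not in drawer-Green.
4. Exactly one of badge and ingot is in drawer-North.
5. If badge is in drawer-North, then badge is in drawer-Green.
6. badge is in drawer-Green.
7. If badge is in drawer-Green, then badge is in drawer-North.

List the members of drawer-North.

From (3): knob ∉ drawer-Green.
From (6): badge ∈ drawer-Green.
(1): gasket matches knob: gasket ∉ drawer-Green.
(7): badge ∈ drawer-North.
(4) (exactly one): ingot ∉ drawer-North.
Suppose gasket ∈ drawer-North: no assignment then satisfies all the clues, so gasket ∉ drawer-North.

drawer-North = {badge}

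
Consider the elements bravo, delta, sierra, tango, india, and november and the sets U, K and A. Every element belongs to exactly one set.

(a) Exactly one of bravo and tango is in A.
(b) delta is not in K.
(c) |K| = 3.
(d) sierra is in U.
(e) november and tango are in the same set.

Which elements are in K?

K = {india, november, tango}

From (b): delta ∉ K.
From (d): sierra ∈ U.
Suppose bravo ∈ K: no assignment then satisfies all the clues, so bravo ∉ K.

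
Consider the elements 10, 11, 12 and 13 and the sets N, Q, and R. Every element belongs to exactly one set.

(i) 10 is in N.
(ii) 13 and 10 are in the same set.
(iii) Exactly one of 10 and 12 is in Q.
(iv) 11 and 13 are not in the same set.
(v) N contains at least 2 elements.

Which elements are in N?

From (i): 10 ∈ N.
(ii): 13 matches 10: 13 ∈ N.
(iii) (exactly one): 12 ∈ Q.
(iv): 11 ∉ N.

N = {10, 13}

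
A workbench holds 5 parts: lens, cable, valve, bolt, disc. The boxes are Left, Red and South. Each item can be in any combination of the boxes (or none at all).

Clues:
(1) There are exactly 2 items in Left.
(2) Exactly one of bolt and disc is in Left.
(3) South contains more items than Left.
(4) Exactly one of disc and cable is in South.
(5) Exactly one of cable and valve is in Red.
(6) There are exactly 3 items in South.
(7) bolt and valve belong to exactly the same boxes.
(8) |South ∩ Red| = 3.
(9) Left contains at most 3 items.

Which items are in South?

South = {bolt, disc, valve}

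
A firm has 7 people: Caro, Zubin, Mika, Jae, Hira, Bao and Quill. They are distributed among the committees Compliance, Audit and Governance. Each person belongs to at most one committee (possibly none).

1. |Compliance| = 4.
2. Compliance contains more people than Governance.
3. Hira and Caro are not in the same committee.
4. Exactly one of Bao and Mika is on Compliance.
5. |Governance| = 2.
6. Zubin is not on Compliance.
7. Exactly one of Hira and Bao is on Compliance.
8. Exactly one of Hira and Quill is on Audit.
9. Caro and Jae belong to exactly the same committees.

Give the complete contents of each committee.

Compliance = {Bao, Caro, Jae, Quill}; Audit = {Hira}; Governance = {Mika, Zubin}

From (6): Zubin ∉ Compliance.
Suppose Caro ∉ Compliance: no assignment then satisfies all the clues, so Caro ∈ Compliance.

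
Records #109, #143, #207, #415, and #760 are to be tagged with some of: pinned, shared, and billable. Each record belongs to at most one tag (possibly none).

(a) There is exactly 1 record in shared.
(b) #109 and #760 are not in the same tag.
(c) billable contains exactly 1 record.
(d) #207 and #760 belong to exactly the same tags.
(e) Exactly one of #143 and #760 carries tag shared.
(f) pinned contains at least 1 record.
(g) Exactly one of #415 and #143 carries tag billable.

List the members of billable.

billable = {#415}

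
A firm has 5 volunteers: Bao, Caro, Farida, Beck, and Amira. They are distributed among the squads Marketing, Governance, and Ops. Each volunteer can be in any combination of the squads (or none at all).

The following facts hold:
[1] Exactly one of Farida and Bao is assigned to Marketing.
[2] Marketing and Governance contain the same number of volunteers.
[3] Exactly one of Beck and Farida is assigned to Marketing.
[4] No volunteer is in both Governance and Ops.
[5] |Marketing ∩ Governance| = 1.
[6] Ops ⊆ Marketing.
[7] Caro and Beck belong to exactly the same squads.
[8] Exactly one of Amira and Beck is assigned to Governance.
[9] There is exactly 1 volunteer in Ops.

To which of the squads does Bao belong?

Bao: Governance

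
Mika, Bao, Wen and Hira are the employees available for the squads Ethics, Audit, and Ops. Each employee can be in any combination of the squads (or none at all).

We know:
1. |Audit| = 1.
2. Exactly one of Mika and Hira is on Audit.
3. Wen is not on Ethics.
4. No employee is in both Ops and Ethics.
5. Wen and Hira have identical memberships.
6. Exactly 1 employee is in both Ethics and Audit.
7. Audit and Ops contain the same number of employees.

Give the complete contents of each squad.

Ethics = {Mika}; Audit = {Mika}; Ops = {Bao}

From (3): Wen ∉ Ethics.
(5): Hira matches Wen: Hira ∉ Ethics.
Suppose Mika ∉ Ethics: no assignment then satisfies all the clues, so Mika ∈ Ethics.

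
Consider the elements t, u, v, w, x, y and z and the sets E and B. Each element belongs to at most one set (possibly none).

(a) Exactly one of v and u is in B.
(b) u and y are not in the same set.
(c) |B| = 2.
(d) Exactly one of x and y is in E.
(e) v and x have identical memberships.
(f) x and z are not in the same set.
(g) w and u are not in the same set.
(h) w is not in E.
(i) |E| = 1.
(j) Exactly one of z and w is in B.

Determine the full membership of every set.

From (h): w ∉ E.
Suppose t ∈ E: no assignment then satisfies all the clues, so t ∉ E.

E = {y}; B = {u, z}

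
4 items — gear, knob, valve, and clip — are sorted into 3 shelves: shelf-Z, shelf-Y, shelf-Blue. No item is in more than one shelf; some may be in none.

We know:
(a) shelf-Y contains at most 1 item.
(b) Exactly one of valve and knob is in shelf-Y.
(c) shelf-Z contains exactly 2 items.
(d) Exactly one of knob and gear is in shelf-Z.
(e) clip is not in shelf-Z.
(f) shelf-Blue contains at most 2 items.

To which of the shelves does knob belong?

knob: shelf-Y

From (e): clip ∉ shelf-Z.
Suppose knob ∈ shelf-Z: no assignment then satisfies all the clues, so knob ∉ shelf-Z.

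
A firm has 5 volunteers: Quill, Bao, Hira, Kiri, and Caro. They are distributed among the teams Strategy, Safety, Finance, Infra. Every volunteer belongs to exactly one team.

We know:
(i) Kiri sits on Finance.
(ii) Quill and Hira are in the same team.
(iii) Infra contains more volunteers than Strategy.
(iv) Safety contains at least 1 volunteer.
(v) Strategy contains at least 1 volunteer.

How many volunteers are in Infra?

2

From (i): Kiri ∈ Finance.
Suppose Quill ∈ Strategy: no assignment then satisfies all the clues, so Quill ∉ Strategy.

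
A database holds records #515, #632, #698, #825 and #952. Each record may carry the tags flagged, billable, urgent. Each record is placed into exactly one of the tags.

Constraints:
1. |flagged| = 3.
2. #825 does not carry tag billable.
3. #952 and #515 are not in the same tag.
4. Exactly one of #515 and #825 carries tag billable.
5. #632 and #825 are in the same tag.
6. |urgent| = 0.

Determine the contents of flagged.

flagged = {#632, #825, #952}

From (2): #825 ∉ billable.
(4) (exactly one): #515 ∈ billable.
(5): #632 matches #825: #632 ∉ billable.
(6): urgent already has 0, so the rest are out.
Only one tag left: #632 ∈ flagged.
Only one tag left: #825 ∈ flagged.
(3): #952 ∉ billable.
Only one tag left: #952 ∈ flagged.
(1): flagged already has 3, so the rest are out.
Only one tag left: #698 ∈ billable.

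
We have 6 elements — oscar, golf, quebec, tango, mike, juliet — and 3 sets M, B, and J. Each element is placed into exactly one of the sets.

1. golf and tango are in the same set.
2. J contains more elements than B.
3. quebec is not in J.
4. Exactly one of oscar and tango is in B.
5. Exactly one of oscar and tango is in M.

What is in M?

M = {golf, quebec, tango}

From (3): quebec ∉ J.
Suppose oscar ∈ M: no assignment then satisfies all the clues, so oscar ∉ M.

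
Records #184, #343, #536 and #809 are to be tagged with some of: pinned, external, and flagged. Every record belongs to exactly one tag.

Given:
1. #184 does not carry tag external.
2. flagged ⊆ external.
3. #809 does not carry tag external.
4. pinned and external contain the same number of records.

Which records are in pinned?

From (1): #184 ∉ external.
From (3): #809 ∉ external.
(2) contrapositive: #184 ∉ flagged.
(2) contrapositive: #809 ∉ flagged.
Only one tag left: #184 ∈ pinned.
Only one tag left: #809 ∈ pinned.
Suppose #343 ∈ pinned: no assignment then satisfies all the clues, so #343 ∉ pinned.

pinned = {#184, #809}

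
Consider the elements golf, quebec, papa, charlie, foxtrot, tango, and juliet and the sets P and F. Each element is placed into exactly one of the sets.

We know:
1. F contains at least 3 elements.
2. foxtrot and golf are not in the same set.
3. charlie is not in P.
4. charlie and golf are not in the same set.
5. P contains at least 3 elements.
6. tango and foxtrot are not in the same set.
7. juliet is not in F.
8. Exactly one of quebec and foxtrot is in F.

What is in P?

P = {golf, juliet, quebec, tango}

From (3): charlie ∉ P.
From (7): juliet ∉ F.
Only one set left: charlie ∈ F.
Only one set left: juliet ∈ P.
(4): golf ∉ F.
Only one set left: golf ∈ P.
(2): foxtrot ∉ P.
Only one set left: foxtrot ∈ F.
(6): tango ∉ F.
(8) (exactly one): quebec ∉ F.
Only one set left: quebec ∈ P.
(1): only 3 candidates remain for F, so all are in.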